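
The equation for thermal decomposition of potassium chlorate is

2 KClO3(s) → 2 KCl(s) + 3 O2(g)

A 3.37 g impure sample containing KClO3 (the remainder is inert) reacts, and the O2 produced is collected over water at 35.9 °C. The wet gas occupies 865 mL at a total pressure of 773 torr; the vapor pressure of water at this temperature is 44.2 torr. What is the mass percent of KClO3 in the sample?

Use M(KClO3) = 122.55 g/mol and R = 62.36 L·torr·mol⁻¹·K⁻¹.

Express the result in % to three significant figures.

P(O2) = 773 − 44.2 = 728.8 torr
n(O2) = PV/RT = (728.8 × 0.8650) / (62.36 × 309.05) = 0.03271 mol
n(KClO3) = (2/3) × 0.03271 = 0.02181 mol
m(KClO3) = 0.02181 × 122.55 = 2.673 g
%KClO3 = 2.673 / 3.37 × 100 = 79.32%

79.3 %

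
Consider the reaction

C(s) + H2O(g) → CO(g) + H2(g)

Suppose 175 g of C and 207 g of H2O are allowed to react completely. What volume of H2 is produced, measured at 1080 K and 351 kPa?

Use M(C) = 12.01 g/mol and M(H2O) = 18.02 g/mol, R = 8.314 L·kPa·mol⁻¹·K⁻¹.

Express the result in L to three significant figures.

294 L

n(C) = 175 / 12.01 = 14.57 mol
n(H2O) = 207 / 18.02 = 11.49 mol
For 14.57 mol C, stoichiometry requires (1/1) × 14.57 = 14.57 mol H2O; 11.49 mol is available, so H2O is limiting.
n(H2) = (1/1) × 11.49 = 11.49 mol
V(H2) = nRT/P = 11.49 × 8.314 × 1080 / 351 = 293.9 L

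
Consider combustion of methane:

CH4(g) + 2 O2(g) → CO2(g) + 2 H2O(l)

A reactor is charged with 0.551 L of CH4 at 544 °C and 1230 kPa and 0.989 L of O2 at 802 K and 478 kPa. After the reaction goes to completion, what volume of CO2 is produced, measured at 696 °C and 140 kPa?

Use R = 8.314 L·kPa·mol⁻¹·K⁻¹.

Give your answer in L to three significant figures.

n(CH4) = PV/RT = (1230 × 0.551) / (8.314 × 817.15) = 0.09976 mol
n(O2) = PV/RT = (478 × 0.989) / (8.314 × 802) = 0.07090 mol
For 0.09976 mol CH4, stoichiometry requires (2/1) × 0.09976 = 0.1995 mol O2; 0.07090 mol is available, so O2 is limiting.
n(CO2) = (1/2) × 0.07090 = 0.03545 mol
V(CO2) = nRT/P = 0.03545 × 8.314 × 969.15 / 140 = 2.040 L

2.04 L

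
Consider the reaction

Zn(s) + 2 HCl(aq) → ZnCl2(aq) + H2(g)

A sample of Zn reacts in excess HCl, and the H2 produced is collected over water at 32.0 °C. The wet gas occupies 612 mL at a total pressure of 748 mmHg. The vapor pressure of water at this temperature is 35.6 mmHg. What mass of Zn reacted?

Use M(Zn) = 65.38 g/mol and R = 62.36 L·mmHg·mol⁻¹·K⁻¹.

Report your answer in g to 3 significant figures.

P(H2) = 748 − 35.6 = 712.4 mmHg
n(H2) = PV/RT = (712.4 × 0.6120) / (62.36 × 305.15) = 0.02291 mol
n(Zn) = (1/1) × 0.02291 = 0.02291 mol
m(Zn) = 0.02291 × 65.38 = 1.498 g

1.50 g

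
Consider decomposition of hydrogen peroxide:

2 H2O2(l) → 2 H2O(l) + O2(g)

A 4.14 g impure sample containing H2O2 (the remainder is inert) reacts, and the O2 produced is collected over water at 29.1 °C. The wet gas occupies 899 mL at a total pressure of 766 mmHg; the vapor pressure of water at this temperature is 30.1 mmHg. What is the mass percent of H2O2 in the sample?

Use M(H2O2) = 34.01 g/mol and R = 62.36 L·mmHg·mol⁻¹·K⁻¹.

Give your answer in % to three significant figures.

57.7 %

P(O2) = 766 − 30.1 = 735.9 mmHg
n(O2) = PV/RT = (735.9 × 0.8990) / (62.36 × 302.25) = 0.03510 mol
n(H2O2) = (2/1) × 0.03510 = 0.07020 mol
m(H2O2) = 0.07020 × 34.01 = 2.388 g
%H2O2 = 2.388 / 4.14 × 100 = 57.68%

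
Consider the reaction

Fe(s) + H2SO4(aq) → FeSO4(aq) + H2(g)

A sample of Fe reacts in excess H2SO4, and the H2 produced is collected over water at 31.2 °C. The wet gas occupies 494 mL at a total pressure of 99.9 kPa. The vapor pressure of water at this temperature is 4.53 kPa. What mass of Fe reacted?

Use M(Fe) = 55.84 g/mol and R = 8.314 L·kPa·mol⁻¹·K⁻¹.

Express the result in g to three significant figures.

P(H2) = 99.9 − 4.53 = 95.37 kPa
n(H2) = PV/RT = (95.37 × 0.4940) / (8.314 × 304.35) = 0.01862 mol
n(Fe) = (1/1) × 0.01862 = 0.01862 mol
m(Fe) = 0.01862 × 55.84 = 1.040 g

1.04 g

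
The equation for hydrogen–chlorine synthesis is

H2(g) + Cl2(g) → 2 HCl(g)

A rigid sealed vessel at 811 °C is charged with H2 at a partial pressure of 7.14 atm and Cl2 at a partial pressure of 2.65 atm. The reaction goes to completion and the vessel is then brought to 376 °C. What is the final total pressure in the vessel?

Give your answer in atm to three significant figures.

5.86 atm

With V and T fixed, P_i ∝ n_i, so the mole ratios apply directly to partial pressures at 811 °C.
P(Cl2) required for 7.14 atm of H2 = (1/1) × 7.14 = 7.140 atm; available 2.65 atm, so Cl2 is limiting.
P(H2) remaining = 7.14 − (1/1) × 2.65 = 4.490 atm
P(gaseous products) = (2)/1 × 2.65 = 5.300 atm
P_total at 811 °C = 4.490 + 5.300 = 9.790 atm
Scaling to 376 °C: P = 9.790 × 649.15/1084.15 = 5.862 atm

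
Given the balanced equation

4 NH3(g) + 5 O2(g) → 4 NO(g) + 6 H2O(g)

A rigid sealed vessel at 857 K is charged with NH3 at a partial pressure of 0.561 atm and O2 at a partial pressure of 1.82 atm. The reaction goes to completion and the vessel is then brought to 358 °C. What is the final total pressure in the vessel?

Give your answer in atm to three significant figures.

With V and T fixed, P_i ∝ n_i, so the mole ratios apply directly to partial pressures at 857 K.
P(O2) required for 0.561 atm of NH3 = (5/4) × 0.561 = 0.7013 atm; available 1.82 atm, so NH3 is limiting.
P(O2) remaining = 1.82 − (5/4) × 0.561 = 1.119 atm
P(gaseous products) = (4+6)/4 × 0.561 = 1.403 atm
P_total at 857 K = 1.119 + 1.403 = 2.522 atm
Scaling to 358 °C: P = 2.522 × 631.15/857 = 1.857 atm

1.86 atm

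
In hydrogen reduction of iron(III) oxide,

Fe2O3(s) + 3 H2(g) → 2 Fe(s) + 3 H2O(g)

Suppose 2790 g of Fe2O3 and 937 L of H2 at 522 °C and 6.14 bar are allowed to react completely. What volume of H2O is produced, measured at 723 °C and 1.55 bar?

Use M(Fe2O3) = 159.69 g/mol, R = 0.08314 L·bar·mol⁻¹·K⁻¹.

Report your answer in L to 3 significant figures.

n(Fe2O3) = 2790 / 159.69 = 17.47 mol
n(H2) = PV/RT = (6.14 × 937) / (0.08314 × 795.15) = 87.03 mol
For 17.47 mol Fe2O3, stoichiometry requires (3/1) × 17.47 = 52.41 mol H2; 87.03 mol is available, so Fe2O3 is limiting.
n(H2O) = (3/1) × 17.47 = 52.41 mol
V(H2O) = nRT/P = 52.41 × 0.08314 × 996.15 / 1.55 = 2800 L

2800 L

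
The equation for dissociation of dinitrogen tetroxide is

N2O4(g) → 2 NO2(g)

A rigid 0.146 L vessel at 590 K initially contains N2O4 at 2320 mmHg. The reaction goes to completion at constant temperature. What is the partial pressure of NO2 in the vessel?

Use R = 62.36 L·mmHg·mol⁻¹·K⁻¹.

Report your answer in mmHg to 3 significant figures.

n(N2O4)₀ = PV/RT = (2320 × 0.146) / (62.36 × 590) = 0.009206 mol
n(NO2) = (2/1) × 0.009206 = 0.01841 mol
P(NO2) = nRT/V = 0.01841 × 62.36 × 590 / 0.146 = 4639 mmHg

4640 mmHg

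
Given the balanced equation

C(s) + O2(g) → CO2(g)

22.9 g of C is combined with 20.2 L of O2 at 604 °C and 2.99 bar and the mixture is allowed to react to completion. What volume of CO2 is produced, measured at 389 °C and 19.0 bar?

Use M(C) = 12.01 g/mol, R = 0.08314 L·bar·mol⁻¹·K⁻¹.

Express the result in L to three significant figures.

n(C) = 22.9 / 12.01 = 1.907 mol
n(O2) = PV/RT = (2.99 × 20.2) / (0.08314 × 877.15) = 0.8282 mol
For 1.907 mol C, stoichiometry requires (1/1) × 1.907 = 1.907 mol O2; 0.8282 mol is available, so O2 is limiting.
n(CO2) = (1/1) × 0.8282 = 0.8282 mol
V(CO2) = nRT/P = 0.8282 × 0.08314 × 662.15 / 19.0 = 2.400 L

2.40 L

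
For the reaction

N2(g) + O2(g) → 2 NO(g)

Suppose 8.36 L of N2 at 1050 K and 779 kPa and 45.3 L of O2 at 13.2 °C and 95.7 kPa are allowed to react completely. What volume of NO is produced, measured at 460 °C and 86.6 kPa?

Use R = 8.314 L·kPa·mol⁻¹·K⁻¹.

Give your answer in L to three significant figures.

n(N2) = PV/RT = (779 × 8.36) / (8.314 × 1050) = 0.7460 mol
n(O2) = PV/RT = (95.7 × 45.3) / (8.314 × 286.35) = 1.821 mol
For 0.7460 mol N2, stoichiometry requires (1/1) × 0.7460 = 0.7460 mol O2; 1.821 mol is available, so N2 is limiting.
n(NO) = (2/1) × 0.7460 = 1.492 mol
V(NO) = nRT/P = 1.492 × 8.314 × 733.15 / 86.6 = 105.0 L

105 L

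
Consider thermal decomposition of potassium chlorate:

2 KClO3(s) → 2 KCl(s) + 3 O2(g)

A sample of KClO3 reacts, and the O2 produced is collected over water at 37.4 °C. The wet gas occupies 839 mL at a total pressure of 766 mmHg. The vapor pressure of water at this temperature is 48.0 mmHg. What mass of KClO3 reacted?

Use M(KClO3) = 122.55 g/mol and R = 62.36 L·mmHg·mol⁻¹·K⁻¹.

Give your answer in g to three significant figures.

2.54 g

P(O2) = 766 − 48.0 = 718.0 mmHg
n(O2) = PV/RT = (718.0 × 0.8390) / (62.36 × 310.55) = 0.03111 mol
n(KClO3) = (2/3) × 0.03111 = 0.02074 mol
m(KClO3) = 0.02074 × 122.55 = 2.542 g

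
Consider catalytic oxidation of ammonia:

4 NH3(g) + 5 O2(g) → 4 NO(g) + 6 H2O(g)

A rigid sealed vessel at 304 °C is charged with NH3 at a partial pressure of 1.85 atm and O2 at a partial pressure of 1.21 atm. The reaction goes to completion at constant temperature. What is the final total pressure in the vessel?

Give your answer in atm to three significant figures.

3.30 atm

Because the vessel is rigid and T is held at 304 °C, work the stoichiometry in partial pressures (P_i = n_iRT/V).
P(O2) required for 1.85 atm of NH3 = (5/4) × 1.85 = 2.312 atm; available 1.21 atm, so O2 is limiting.
P(NH3) remaining = 1.85 − (4/5) × 1.21 = 0.8820 atm
P(gaseous products) = (4+6)/5 × 1.21 = 2.420 atm
P_total at 304 °C = 0.8820 + 2.420 = 3.302 atm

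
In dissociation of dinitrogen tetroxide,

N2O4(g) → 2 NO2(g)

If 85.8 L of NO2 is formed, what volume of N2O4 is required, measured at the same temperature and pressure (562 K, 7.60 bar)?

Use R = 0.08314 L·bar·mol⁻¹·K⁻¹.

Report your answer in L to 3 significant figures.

At constant T and P, gas volumes are in the mole ratio: V(N2O4) = (1/2) × 85.8 = 42.90 L

42.9 L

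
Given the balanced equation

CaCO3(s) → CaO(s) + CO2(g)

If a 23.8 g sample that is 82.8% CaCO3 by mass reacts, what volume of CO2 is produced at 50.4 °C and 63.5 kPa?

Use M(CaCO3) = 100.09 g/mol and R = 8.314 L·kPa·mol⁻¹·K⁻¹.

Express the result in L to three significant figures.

mass of CaCO3 = 23.8 × 82.8/100 = 19.71 g
n(CaCO3) = 19.71 / 100.09 = 0.1969 mol
n(CO2) = (1/1) × 0.1969 = 0.1969 mol
V = nRT/P = 0.1969 × 8.314 × 323.55 / 63.5 = 8.341 L

8.34 L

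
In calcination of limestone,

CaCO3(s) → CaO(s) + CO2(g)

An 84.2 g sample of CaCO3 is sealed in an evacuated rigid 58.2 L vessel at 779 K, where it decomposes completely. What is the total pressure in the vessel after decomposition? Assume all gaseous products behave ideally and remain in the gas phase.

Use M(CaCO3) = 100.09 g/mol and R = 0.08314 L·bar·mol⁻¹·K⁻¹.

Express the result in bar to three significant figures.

n(CaCO3) = 84.2 / 100.09 = 0.8412 mol
n(gas produced) = (1/1) × 0.8412 = 0.8412 mol
P = nRT/V = 0.8412 × 0.08314 × 779 / 58.2 = 0.9361 bar

0.936 bar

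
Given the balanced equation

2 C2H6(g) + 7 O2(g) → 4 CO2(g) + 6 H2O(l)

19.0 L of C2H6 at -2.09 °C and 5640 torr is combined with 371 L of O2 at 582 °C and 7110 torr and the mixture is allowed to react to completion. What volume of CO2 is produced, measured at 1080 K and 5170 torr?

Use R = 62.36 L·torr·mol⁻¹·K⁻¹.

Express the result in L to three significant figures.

165 L

n(C2H6) = PV/RT = (5640 × 19.0) / (62.36 × 271.06) = 6.340 mol
n(O2) = PV/RT = (7110 × 371) / (62.36 × 855.15) = 49.46 mol
For 6.340 mol C2H6, stoichiometry requires (7/2) × 6.340 = 22.19 mol O2; 49.46 mol is available, so C2H6 is limiting.
n(CO2) = (4/2) × 6.340 = 12.68 mol
V(CO2) = nRT/P = 12.68 × 62.36 × 1080 / 5170 = 165.2 L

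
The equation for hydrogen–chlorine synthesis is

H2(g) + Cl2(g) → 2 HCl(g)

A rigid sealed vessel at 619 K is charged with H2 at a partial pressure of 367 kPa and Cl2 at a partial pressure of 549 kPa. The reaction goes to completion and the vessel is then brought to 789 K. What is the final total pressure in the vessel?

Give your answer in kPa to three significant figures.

At constant V, partial pressures at 619 K are proportional to moles, so apply stoichiometry directly to pressures.
P(Cl2) required for 367 kPa of H2 = (1/1) × 367 = 367.0 kPa; available 549 kPa, so H2 is limiting.
P(Cl2) remaining = 549 − (1/1) × 367 = 182.0 kPa
P(gaseous products) = (2)/1 × 367 = 734.0 kPa
P_total at 619 K = 182.0 + 734.0 = 916.0 kPa
Scaling to 789 K: P = 916.0 × 789/619 = 1168 kPa

1170 kPa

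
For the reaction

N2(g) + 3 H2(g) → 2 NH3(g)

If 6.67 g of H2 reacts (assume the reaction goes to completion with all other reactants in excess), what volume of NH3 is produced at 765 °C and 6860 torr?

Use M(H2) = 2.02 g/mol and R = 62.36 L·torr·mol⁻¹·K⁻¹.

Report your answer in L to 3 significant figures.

20.8 L

n(H2) = 6.670 / 2.02 = 3.302 mol
n(NH3) = (2/3) × 3.302 = 2.201 mol
V = nRT/P = 2.201 × 62.36 × 1038.15 / 6860 = 20.77 L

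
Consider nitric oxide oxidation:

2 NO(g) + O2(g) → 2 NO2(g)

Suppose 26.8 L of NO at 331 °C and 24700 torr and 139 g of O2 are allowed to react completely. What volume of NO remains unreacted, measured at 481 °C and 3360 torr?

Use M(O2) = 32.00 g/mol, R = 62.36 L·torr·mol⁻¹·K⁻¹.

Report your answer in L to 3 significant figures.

n(NO) = PV/RT = (24700 × 26.8) / (62.36 × 604.15) = 17.57 mol
n(O2) = 139 / 32.00 = 4.344 mol
For 17.57 mol NO, stoichiometry requires (1/2) × 17.57 = 8.785 mol O2; 4.344 mol is available, so O2 is limiting.
n(NO) consumed = (2/1) × 4.344 = 8.688 mol; remaining = 17.57 − 8.688 = 8.882 mol
V(NO) = nRT/P = 8.882 × 62.36 × 754.15 / 3360 = 124.3 L

124 L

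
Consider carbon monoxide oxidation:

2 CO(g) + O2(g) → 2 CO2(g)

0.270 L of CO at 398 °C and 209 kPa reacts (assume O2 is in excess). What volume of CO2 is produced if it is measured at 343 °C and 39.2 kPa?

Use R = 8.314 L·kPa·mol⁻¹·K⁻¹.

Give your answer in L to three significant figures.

n(CO) = PV/RT = (209 × 0.270) / (8.314 × 671.15) = 0.01011 mol
n(CO2) = (2/2) × 0.01011 = 0.01011 mol
V = nRT/P = 0.01011 × 8.314 × 616.15 / 39.2 = 1.321 L

1.32 L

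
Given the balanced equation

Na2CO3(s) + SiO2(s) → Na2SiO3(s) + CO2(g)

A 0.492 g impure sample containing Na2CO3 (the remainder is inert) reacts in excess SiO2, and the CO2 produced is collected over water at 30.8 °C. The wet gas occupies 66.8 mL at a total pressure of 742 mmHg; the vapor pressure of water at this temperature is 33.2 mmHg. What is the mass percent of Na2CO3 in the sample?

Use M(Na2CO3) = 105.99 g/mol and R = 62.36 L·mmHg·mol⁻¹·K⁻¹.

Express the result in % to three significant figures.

53.8 %

P(CO2) = 742 − 33.2 = 708.8 mmHg
n(CO2) = PV/RT = (708.8 × 0.06680) / (62.36 × 303.95) = 0.002498 mol
n(Na2CO3) = (1/1) × 0.002498 = 0.002498 mol
m(Na2CO3) = 0.002498 × 105.99 = 0.2648 g
%Na2CO3 = 0.2648 / 0.492 × 100 = 53.82%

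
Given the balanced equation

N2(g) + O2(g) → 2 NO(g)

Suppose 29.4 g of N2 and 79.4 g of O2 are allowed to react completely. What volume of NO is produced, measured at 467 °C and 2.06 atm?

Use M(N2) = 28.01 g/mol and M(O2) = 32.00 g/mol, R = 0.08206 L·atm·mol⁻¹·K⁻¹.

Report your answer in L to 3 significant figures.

61.9 L

n(N2) = 29.4 / 28.01 = 1.050 mol
n(O2) = 79.4 / 32.00 = 2.481 mol
For 1.050 mol N2, stoichiometry requires (1/1) × 1.050 = 1.050 mol O2; 2.481 mol is available, so N2 is limiting.
n(NO) = (2/1) × 1.050 = 2.100 mol
V(NO) = nRT/P = 2.100 × 0.08206 × 740.15 / 2.06 = 61.92 L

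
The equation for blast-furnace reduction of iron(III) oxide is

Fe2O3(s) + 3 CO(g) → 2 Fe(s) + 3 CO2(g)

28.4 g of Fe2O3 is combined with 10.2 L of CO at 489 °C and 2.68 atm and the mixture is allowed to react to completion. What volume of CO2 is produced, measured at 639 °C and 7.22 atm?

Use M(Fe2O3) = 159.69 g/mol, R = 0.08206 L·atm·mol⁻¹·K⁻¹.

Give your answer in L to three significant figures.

n(Fe2O3) = 28.4 / 159.69 = 0.1778 mol
n(CO) = PV/RT = (2.68 × 10.2) / (0.08206 × 762.15) = 0.4371 mol
For 0.1778 mol Fe2O3, stoichiometry requires (3/1) × 0.1778 = 0.5334 mol CO; 0.4371 mol is available, so CO is limiting.
n(CO2) = (3/3) × 0.4371 = 0.4371 mol
V(CO2) = nRT/P = 0.4371 × 0.08206 × 912.15 / 7.22 = 4.531 L

4.53 L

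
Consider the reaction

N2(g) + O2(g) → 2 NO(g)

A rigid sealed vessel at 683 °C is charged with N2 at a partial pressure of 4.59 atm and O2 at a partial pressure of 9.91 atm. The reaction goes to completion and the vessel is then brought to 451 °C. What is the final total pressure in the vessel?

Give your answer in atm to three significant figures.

11.0 atm

At constant V, partial pressures at 683 °C are proportional to moles, so apply stoichiometry directly to pressures.
P(O2) required for 4.59 atm of N2 = (1/1) × 4.59 = 4.590 atm; available 9.91 atm, so N2 is limiting.
P(O2) remaining = 9.91 − (1/1) × 4.59 = 5.320 atm
P(gaseous products) = (2)/1 × 4.59 = 9.180 atm
P_total at 683 °C = 5.320 + 9.180 = 14.50 atm
Scaling to 451 °C: P = 14.50 × 724.15/956.15 = 10.98 atm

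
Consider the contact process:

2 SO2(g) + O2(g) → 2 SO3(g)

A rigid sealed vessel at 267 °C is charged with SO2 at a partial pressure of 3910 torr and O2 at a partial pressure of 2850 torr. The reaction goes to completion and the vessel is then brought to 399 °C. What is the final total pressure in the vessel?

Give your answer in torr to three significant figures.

At constant V, partial pressures at 267 °C are proportional to moles, so apply stoichiometry directly to pressures.
P(O2) required for 3910 torr of SO2 = (1/2) × 3910 = 1955 torr; available 2850 torr, so SO2 is limiting.
P(O2) remaining = 2850 − (1/2) × 3910 = 895.0 torr
P(gaseous products) = (2)/2 × 3910 = 3910 torr
P_total at 267 °C = 895.0 + 3910 = 4805 torr
Scaling to 399 °C: P = 4805 × 672.15/540.15 = 5979 torr

5980 torr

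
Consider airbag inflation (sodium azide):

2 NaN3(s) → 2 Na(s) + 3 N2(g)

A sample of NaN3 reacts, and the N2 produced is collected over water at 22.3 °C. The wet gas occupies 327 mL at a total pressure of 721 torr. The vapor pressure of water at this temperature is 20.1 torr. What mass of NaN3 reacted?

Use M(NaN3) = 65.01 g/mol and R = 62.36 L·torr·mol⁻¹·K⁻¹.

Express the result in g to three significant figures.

P(N2) = 721 − 20.1 = 700.9 torr
n(N2) = PV/RT = (700.9 × 0.3270) / (62.36 × 295.45) = 0.01244 mol
n(NaN3) = (2/3) × 0.01244 = 0.008293 mol
m(NaN3) = 0.008293 × 65.01 = 0.5391 g

0.539 g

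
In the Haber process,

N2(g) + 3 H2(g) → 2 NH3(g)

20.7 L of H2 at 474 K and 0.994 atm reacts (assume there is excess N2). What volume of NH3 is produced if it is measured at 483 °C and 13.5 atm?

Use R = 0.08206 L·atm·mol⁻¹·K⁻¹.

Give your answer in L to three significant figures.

n(H2) = PV/RT = (0.994 × 20.7) / (0.08206 × 474) = 0.5290 mol
n(NH3) = (2/3) × 0.5290 = 0.3527 mol
V = nRT/P = 0.3527 × 0.08206 × 756.15 / 13.5 = 1.621 L

1.62 L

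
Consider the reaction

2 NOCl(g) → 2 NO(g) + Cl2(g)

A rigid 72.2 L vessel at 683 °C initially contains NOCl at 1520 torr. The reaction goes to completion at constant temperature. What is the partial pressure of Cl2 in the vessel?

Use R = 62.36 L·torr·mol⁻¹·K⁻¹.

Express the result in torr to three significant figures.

n(NOCl)₀ = PV/RT = (1520 × 72.2) / (62.36 × 956.15) = 1.841 mol
n(Cl2) = (1/2) × 1.841 = 0.9205 mol
P(Cl2) = nRT/V = 0.9205 × 62.36 × 956.15 / 72.2 = 760.2 torr

760 torr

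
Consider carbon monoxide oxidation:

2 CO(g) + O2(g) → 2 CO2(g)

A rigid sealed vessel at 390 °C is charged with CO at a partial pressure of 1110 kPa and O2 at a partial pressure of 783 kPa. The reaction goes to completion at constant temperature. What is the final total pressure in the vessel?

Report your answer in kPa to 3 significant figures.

With V and T fixed, P_i ∝ n_i, so the mole ratios apply directly to partial pressures at 390 °C.
P(O2) required for 1110 kPa of CO = (1/2) × 1110 = 555.0 kPa; available 783 kPa, so CO is limiting.
P(O2) remaining = 783 − (1/2) × 1110 = 228.0 kPa
P(gaseous products) = (2)/2 × 1110 = 1110 kPa
P_total at 390 °C = 228.0 + 1110 = 1338 kPa

1340 kPa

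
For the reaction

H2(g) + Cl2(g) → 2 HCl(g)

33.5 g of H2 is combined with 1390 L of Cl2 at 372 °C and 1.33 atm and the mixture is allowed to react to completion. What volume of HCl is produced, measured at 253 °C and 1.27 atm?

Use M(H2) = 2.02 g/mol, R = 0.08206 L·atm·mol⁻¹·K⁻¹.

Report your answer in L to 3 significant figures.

n(H2) = 33.5 / 2.02 = 16.58 mol
n(Cl2) = PV/RT = (1.33 × 1390) / (0.08206 × 645.15) = 34.92 mol
For 16.58 mol H2, stoichiometry requires (1/1) × 16.58 = 16.58 mol Cl2; 34.92 mol is available, so H2 is limiting.
n(HCl) = (2/1) × 16.58 = 33.16 mol
V(HCl) = nRT/P = 33.16 × 0.08206 × 526.15 / 1.27 = 1127 L

1130 L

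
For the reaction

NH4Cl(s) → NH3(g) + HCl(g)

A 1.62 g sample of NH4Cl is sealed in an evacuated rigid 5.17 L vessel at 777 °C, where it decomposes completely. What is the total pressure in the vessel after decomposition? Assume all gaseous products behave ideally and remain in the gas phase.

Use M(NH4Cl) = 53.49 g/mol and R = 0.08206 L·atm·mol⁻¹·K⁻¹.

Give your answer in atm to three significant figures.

1.01 atm

n(NH4Cl) = 1.62 / 53.49 = 0.03029 mol
n(gas produced) = (2/1) × 0.03029 = 0.06058 mol
P = nRT/V = 0.06058 × 0.08206 × 1050.15 / 5.17 = 1.010 atm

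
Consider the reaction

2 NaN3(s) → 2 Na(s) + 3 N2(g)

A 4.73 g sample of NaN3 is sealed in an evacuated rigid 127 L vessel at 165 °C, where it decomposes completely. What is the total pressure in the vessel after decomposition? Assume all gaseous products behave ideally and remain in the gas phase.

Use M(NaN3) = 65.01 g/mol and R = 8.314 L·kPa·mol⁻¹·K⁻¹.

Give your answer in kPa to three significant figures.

n(NaN3) = 4.73 / 65.01 = 0.07276 mol
n(gas produced) = (3/2) × 0.07276 = 0.1091 mol
P = nRT/V = 0.1091 × 8.314 × 438.15 / 127 = 3.129 kPa

3.13 kPa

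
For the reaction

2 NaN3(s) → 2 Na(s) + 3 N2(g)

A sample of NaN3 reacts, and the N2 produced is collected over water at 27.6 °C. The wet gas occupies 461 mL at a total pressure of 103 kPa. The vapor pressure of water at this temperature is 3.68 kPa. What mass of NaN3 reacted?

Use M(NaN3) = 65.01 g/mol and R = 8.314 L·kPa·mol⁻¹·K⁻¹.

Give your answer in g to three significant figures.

0.794 g

P(N2) = 103 − 3.68 = 99.32 kPa
n(N2) = PV/RT = (99.32 × 0.4610) / (8.314 × 300.75) = 0.01831 mol
n(NaN3) = (2/3) × 0.01831 = 0.01221 mol
m(NaN3) = 0.01221 × 65.01 = 0.7938 g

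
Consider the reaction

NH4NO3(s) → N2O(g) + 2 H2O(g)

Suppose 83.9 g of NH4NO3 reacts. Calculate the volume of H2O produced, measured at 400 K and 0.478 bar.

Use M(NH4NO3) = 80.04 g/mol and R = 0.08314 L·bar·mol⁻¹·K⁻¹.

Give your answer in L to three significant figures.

146 L

n(NH4NO3) = 83.90 / 80.04 = 1.048 mol
n(H2O) = (2/1) × 1.048 = 2.096 mol
V = nRT/P = 2.096 × 0.08314 × 400 / 0.478 = 145.8 L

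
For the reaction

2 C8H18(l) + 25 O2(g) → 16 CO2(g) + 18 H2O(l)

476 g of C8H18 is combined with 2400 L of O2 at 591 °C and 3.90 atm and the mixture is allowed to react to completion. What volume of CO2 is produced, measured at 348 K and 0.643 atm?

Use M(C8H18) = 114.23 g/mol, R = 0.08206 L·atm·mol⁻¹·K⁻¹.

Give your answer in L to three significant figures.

1480 L

n(C8H18) = 476 / 114.23 = 4.167 mol
n(O2) = PV/RT = (3.90 × 2400) / (0.08206 × 864.15) = 132.0 mol
For 4.167 mol C8H18, stoichiometry requires (25/2) × 4.167 = 52.09 mol O2; 132.0 mol is available, so C8H18 is limiting.
n(CO2) = (16/2) × 4.167 = 33.34 mol
V(CO2) = nRT/P = 33.34 × 0.08206 × 348 / 0.643 = 1481 L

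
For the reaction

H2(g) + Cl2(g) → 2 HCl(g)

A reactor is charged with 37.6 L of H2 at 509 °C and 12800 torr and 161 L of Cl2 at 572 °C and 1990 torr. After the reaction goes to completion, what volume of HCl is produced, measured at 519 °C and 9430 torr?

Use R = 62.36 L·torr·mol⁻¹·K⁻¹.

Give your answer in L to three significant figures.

n(H2) = PV/RT = (12800 × 37.6) / (62.36 × 782.15) = 9.867 mol
n(Cl2) = PV/RT = (1990 × 161) / (62.36 × 845.15) = 6.079 mol
For 9.867 mol H2, stoichiometry requires (1/1) × 9.867 = 9.867 mol Cl2; 6.079 mol is available, so Cl2 is limiting.
n(HCl) = (2/1) × 6.079 = 12.16 mol
V(HCl) = nRT/P = 12.16 × 62.36 × 792.15 / 9430 = 63.70 L

63.7 L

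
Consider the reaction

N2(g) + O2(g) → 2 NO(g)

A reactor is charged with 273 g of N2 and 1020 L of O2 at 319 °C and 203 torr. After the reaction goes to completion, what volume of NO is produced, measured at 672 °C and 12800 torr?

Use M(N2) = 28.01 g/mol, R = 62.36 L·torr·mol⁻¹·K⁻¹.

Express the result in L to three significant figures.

51.6 L

n(N2) = 273 / 28.01 = 9.747 mol
n(O2) = PV/RT = (203 × 1020) / (62.36 × 592.15) = 5.607 mol
For 9.747 mol N2, stoichiometry requires (1/1) × 9.747 = 9.747 mol O2; 5.607 mol is available, so O2 is limiting.
n(NO) = (2/1) × 5.607 = 11.21 mol
V(NO) = nRT/P = 11.21 × 62.36 × 945.15 / 12800 = 51.62 L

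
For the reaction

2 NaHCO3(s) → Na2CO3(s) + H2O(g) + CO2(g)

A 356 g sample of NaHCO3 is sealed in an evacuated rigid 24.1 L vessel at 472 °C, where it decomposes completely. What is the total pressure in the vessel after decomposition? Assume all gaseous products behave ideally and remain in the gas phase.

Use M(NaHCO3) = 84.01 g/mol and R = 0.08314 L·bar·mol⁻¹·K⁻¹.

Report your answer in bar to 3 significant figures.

n(NaHCO3) = 356 / 84.01 = 4.238 mol
n(gas produced) = (2/2) × 4.238 = 4.238 mol
P = nRT/V = 4.238 × 0.08314 × 745.15 / 24.1 = 10.89 bar

10.9 bar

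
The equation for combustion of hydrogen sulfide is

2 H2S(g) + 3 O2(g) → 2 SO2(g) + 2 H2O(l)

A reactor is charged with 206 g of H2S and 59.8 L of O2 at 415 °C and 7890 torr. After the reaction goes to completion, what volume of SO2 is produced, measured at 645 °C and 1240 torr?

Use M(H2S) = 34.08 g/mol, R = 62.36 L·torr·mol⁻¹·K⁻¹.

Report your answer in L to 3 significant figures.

n(H2S) = 206 / 34.08 = 6.045 mol
n(O2) = PV/RT = (7890 × 59.8) / (62.36 × 688.15) = 10.99 mol
For 6.045 mol H2S, stoichiometry requires (3/2) × 6.045 = 9.067 mol O2; 10.99 mol is available, so H2S is limiting.
n(SO2) = (2/2) × 6.045 = 6.045 mol
V(SO2) = nRT/P = 6.045 × 62.36 × 918.15 / 1240 = 279.1 L

279 L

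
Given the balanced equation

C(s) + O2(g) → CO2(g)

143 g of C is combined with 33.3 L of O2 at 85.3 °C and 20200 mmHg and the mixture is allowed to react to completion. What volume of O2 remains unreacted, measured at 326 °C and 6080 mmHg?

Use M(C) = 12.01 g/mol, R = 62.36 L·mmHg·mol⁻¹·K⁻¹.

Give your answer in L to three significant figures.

112 L

n(C) = 143 / 12.01 = 11.91 mol
n(O2) = PV/RT = (20200 × 33.3) / (62.36 × 358.45) = 30.09 mol
For 11.91 mol C, stoichiometry requires (1/1) × 11.91 = 11.91 mol O2; 30.09 mol is available, so C is limiting.
n(O2) consumed = (1/1) × 11.91 = 11.91 mol; remaining = 30.09 − 11.91 = 18.18 mol
V(O2) = nRT/P = 18.18 × 62.36 × 599.15 / 6080 = 111.7 L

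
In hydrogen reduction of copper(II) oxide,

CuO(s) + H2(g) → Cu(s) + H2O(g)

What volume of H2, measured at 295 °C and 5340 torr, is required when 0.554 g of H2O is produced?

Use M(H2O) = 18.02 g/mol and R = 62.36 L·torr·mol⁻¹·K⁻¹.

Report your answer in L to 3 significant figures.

0.204 L

n(H2O) = 0.5540 / 18.02 = 0.03074 mol
n(H2) = (1/1) × 0.03074 = 0.03074 mol
V = nRT/P = 0.03074 × 62.36 × 568.15 / 5340 = 0.2040 L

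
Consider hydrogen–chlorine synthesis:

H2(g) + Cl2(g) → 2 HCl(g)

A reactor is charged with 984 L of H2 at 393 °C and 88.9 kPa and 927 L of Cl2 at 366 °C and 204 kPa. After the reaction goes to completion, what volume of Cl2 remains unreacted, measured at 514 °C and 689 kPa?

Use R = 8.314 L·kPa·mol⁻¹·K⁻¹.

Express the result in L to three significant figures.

188 L

n(H2) = PV/RT = (88.9 × 984) / (8.314 × 666.15) = 15.79 mol
n(Cl2) = PV/RT = (204 × 927) / (8.314 × 639.15) = 35.59 mol
For 15.79 mol H2, stoichiometry requires (1/1) × 15.79 = 15.79 mol Cl2; 35.59 mol is available, so H2 is limiting.
n(Cl2) consumed = (1/1) × 15.79 = 15.79 mol; remaining = 35.59 − 15.79 = 19.80 mol
V(Cl2) = nRT/P = 19.80 × 8.314 × 787.15 / 689 = 188.1 L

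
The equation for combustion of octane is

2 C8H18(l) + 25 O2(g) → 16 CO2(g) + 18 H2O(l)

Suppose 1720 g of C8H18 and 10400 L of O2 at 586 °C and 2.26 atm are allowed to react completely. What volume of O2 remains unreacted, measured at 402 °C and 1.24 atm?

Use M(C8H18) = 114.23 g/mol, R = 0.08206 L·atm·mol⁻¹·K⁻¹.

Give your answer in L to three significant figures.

n(C8H18) = 1720 / 114.23 = 15.06 mol
n(O2) = PV/RT = (2.26 × 10400) / (0.08206 × 859.15) = 333.4 mol
For 15.06 mol C8H18, stoichiometry requires (25/2) × 15.06 = 188.2 mol O2; 333.4 mol is available, so C8H18 is limiting.
n(O2) consumed = (25/2) × 15.06 = 188.2 mol; remaining = 333.4 − 188.2 = 145.2 mol
V(O2) = nRT/P = 145.2 × 0.08206 × 675.15 / 1.24 = 6487 L

6490 L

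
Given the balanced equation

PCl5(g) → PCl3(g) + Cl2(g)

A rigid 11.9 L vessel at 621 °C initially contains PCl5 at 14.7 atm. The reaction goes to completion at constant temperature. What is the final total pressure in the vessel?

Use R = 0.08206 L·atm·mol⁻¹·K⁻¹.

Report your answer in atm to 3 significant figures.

Rigid vessel, constant T ⇒ P scales with total gas moles (1 → 2).
P_final = (2/1) × 14.7 = 29.40 atm

29.4 atm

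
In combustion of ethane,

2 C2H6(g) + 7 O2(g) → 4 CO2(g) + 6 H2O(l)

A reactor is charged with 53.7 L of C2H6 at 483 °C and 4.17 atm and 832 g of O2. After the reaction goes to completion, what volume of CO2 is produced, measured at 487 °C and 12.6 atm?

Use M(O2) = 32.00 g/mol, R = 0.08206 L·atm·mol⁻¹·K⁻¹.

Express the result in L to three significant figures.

35.7 L

n(C2H6) = PV/RT = (4.17 × 53.7) / (0.08206 × 756.15) = 3.609 mol
n(O2) = 832 / 32.00 = 26.00 mol
For 3.609 mol C2H6, stoichiometry requires (7/2) × 3.609 = 12.63 mol O2; 26.00 mol is available, so C2H6 is limiting.
n(CO2) = (4/2) × 3.609 = 7.218 mol
V(CO2) = nRT/P = 7.218 × 0.08206 × 760.15 / 12.6 = 35.73 L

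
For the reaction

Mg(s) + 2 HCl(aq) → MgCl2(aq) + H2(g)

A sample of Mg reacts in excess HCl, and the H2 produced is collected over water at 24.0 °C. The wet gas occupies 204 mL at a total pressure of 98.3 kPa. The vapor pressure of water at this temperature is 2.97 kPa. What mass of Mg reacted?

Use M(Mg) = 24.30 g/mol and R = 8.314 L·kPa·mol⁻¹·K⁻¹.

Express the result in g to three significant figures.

0.191 g

P(H2) = 98.3 − 2.97 = 95.33 kPa
n(H2) = PV/RT = (95.33 × 0.2040) / (8.314 × 297.15) = 0.007872 mol
n(Mg) = (1/1) × 0.007872 = 0.007872 mol
m(Mg) = 0.007872 × 24.30 = 0.1913 g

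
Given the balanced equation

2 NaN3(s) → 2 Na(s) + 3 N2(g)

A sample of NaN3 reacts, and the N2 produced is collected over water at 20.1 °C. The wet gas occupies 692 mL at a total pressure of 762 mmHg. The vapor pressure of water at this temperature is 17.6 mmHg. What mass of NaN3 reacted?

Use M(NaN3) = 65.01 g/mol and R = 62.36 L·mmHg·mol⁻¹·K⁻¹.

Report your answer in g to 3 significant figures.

P(N2) = 762 − 17.6 = 744.4 mmHg
n(N2) = PV/RT = (744.4 × 0.6920) / (62.36 × 293.25) = 0.02817 mol
n(NaN3) = (2/3) × 0.02817 = 0.01878 mol
m(NaN3) = 0.01878 × 65.01 = 1.221 g

1.22 g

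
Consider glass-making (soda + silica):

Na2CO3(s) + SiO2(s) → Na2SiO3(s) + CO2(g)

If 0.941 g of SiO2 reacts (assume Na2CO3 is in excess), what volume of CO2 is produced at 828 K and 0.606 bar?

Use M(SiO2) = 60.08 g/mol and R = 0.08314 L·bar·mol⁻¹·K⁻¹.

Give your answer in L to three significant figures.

n(SiO2) = 0.9410 / 60.08 = 0.01566 mol
n(CO2) = (1/1) × 0.01566 = 0.01566 mol
V = nRT/P = 0.01566 × 0.08314 × 828 / 0.606 = 1.779 L

1.78 L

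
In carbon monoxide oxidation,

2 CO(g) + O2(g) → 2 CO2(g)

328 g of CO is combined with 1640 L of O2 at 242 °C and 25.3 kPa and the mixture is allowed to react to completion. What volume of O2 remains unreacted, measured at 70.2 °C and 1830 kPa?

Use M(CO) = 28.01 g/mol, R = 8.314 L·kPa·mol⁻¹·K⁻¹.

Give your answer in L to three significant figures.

5.98 L

n(CO) = 328 / 28.01 = 11.71 mol
n(O2) = PV/RT = (25.3 × 1640) / (8.314 × 515.15) = 9.688 mol
For 11.71 mol CO, stoichiometry requires (1/2) × 11.71 = 5.855 mol O2; 9.688 mol is available, so CO is limiting.
n(O2) consumed = (1/2) × 11.71 = 5.855 mol; remaining = 9.688 − 5.855 = 3.833 mol
V(O2) = nRT/P = 3.833 × 8.314 × 343.35 / 1830 = 5.979 L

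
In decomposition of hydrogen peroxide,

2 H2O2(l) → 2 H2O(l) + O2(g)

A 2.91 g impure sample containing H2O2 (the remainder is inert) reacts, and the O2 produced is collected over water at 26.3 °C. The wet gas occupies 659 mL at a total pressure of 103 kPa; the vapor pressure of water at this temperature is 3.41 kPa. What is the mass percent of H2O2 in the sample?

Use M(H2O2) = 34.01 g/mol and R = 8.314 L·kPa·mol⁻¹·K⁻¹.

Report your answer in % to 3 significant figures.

P(O2) = 103 − 3.41 = 99.59 kPa
n(O2) = PV/RT = (99.59 × 0.6590) / (8.314 × 299.45) = 0.02636 mol
n(H2O2) = (2/1) × 0.02636 = 0.05272 mol
m(H2O2) = 0.05272 × 34.01 = 1.793 g
%H2O2 = 1.793 / 2.91 × 100 = 61.62%

61.6 %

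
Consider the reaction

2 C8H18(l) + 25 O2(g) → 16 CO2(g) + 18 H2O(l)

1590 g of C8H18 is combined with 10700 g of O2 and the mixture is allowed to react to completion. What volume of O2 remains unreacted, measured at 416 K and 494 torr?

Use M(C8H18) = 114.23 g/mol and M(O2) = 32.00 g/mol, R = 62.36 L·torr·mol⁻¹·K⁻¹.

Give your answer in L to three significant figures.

8420 L

n(C8H18) = 1590 / 114.23 = 13.92 mol
n(O2) = 10700 / 32.00 = 334.4 mol
For 13.92 mol C8H18, stoichiometry requires (25/2) × 13.92 = 174.0 mol O2; 334.4 mol is available, so C8H18 is limiting.
n(O2) consumed = (25/2) × 13.92 = 174.0 mol; remaining = 334.4 − 174.0 = 160.4 mol
V(O2) = nRT/P = 160.4 × 62.36 × 416 / 494 = 8423 L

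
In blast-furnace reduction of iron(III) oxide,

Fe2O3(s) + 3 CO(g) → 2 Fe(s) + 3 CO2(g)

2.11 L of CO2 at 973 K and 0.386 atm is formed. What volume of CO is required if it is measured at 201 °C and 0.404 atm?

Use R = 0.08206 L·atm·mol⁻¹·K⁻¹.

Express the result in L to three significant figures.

n(CO2) = PV/RT = (0.386 × 2.11) / (0.08206 × 973) = 0.01020 mol
n(CO) = (3/3) × 0.01020 = 0.01020 mol
V = nRT/P = 0.01020 × 0.08206 × 474.15 / 0.404 = 0.9823 L

0.982 L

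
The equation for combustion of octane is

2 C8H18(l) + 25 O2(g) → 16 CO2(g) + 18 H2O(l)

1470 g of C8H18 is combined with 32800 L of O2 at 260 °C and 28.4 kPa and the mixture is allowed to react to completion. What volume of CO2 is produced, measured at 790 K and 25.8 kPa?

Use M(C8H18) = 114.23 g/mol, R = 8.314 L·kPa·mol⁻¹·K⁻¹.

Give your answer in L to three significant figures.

26200 L

n(C8H18) = 1470 / 114.23 = 12.87 mol
n(O2) = PV/RT = (28.4 × 32800) / (8.314 × 533.15) = 210.2 mol
For 12.87 mol C8H18, stoichiometry requires (25/2) × 12.87 = 160.9 mol O2; 210.2 mol is available, so C8H18 is limiting.
n(CO2) = (16/2) × 12.87 = 103.0 mol
V(CO2) = nRT/P = 103.0 × 8.314 × 790 / 25.8 = 26220 L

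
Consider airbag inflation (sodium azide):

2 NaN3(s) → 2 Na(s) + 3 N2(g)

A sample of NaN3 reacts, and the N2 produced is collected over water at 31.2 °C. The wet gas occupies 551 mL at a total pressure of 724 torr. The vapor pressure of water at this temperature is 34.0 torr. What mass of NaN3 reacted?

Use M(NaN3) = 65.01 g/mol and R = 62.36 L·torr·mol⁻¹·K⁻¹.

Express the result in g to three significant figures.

P(N2) = 724 − 34.0 = 690.0 torr
n(N2) = PV/RT = (690.0 × 0.5510) / (62.36 × 304.35) = 0.02003 mol
n(NaN3) = (2/3) × 0.02003 = 0.01335 mol
m(NaN3) = 0.01335 × 65.01 = 0.8679 g

0.868 g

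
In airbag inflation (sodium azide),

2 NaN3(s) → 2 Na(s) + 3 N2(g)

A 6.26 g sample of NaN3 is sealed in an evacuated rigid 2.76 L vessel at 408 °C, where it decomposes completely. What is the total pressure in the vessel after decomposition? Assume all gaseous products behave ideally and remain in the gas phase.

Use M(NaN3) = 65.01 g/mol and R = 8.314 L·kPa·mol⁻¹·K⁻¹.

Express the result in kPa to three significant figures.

n(NaN3) = 6.26 / 65.01 = 0.09629 mol
n(gas produced) = (3/2) × 0.09629 = 0.1444 mol
P = nRT/V = 0.1444 × 8.314 × 681.15 / 2.76 = 296.3 kPa

296 kPa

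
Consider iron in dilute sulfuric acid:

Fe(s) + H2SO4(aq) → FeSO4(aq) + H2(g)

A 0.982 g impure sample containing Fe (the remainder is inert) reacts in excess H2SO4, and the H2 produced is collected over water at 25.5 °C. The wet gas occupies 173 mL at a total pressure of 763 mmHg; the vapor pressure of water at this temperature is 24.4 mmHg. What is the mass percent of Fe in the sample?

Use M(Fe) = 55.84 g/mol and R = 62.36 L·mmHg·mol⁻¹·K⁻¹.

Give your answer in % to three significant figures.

39.0 %

P(H2) = 763 − 24.4 = 738.6 mmHg
n(H2) = PV/RT = (738.6 × 0.1730) / (62.36 × 298.65) = 0.006861 mol
n(Fe) = (1/1) × 0.006861 = 0.006861 mol
m(Fe) = 0.006861 × 55.84 = 0.3831 g
%Fe = 0.3831 / 0.982 × 100 = 39.01%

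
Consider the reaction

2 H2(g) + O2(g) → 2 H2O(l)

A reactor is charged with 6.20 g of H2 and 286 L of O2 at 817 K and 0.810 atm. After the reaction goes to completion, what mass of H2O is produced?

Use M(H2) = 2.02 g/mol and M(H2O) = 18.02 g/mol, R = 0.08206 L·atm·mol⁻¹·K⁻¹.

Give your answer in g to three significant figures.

n(H2) = 6.20 / 2.02 = 3.069 mol
n(O2) = PV/RT = (0.810 × 286) / (0.08206 × 817) = 3.455 mol
For 3.069 mol H2, stoichiometry requires (1/2) × 3.069 = 1.534 mol O2; 3.455 mol is available, so H2 is limiting.
n(H2O) = (2/2) × 3.069 = 3.069 mol
m(H2O) = 3.069 × 18.02 = 55.30 g

55.3 g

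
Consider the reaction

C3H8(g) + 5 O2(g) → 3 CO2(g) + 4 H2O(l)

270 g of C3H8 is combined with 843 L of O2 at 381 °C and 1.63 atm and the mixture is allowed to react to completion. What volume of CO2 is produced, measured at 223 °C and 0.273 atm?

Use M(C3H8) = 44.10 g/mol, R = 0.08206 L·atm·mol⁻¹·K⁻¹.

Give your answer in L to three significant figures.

n(C3H8) = 270 / 44.10 = 6.122 mol
n(O2) = PV/RT = (1.63 × 843) / (0.08206 × 654.15) = 25.60 mol
For 6.122 mol C3H8, stoichiometry requires (5/1) × 6.122 = 30.61 mol O2; 25.60 mol is available, so O2 is limiting.
n(CO2) = (3/5) × 25.60 = 15.36 mol
V(CO2) = nRT/P = 15.36 × 0.08206 × 496.15 / 0.273 = 2291 L

2290 L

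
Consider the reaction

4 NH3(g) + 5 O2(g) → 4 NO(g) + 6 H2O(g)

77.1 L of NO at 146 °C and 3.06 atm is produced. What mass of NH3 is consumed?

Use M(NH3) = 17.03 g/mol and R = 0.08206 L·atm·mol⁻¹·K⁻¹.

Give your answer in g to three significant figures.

117 g

n(NO) = PV/RT = (3.06 × 77.1) / (0.08206 × 419.15) = 6.859 mol
n(NH3) = (4/4) × 6.859 = 6.859 mol
m(NH3) = 6.859 × 17.03 = 116.8 g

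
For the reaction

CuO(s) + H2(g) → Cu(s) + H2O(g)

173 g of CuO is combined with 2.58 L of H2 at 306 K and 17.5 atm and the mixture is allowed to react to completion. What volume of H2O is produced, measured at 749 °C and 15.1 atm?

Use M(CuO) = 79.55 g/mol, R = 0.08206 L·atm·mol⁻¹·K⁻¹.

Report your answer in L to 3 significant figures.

n(CuO) = 173 / 79.55 = 2.175 mol
n(H2) = PV/RT = (17.5 × 2.58) / (0.08206 × 306) = 1.798 mol
For 2.175 mol CuO, stoichiometry requires (1/1) × 2.175 = 2.175 mol H2; 1.798 mol is available, so H2 is limiting.
n(H2O) = (1/1) × 1.798 = 1.798 mol
V(H2O) = nRT/P = 1.798 × 0.08206 × 1022.15 / 15.1 = 9.988 L

9.99 L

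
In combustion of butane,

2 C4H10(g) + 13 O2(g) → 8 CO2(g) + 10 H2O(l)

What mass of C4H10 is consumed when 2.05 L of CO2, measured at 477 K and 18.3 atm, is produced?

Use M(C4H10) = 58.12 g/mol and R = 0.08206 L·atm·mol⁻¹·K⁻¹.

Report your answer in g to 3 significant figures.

13.9 g

n(CO2) = PV/RT = (18.3 × 2.05) / (0.08206 × 477) = 0.9584 mol
n(C4H10) = (2/8) × 0.9584 = 0.2396 mol
m(C4H10) = 0.2396 × 58.12 = 13.93 g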